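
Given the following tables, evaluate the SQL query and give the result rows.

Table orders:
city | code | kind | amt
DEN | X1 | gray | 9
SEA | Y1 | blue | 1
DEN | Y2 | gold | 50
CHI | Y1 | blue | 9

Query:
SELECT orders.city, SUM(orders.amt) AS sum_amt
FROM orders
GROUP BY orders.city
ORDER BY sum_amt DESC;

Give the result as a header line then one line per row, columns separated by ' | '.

== RESULT ==
orders.city | sum_amt
DEN | 59
CHI | 9
SEA | 1

Derivation:
After GROUP BY (3 rows):
orders.city | sum_amt
DEN | 59
SEA | 1
CHI | 9
After ORDER BY (3 rows):
orders.city | sum_amt
DEN | 59
CHI | 9
SEA | 1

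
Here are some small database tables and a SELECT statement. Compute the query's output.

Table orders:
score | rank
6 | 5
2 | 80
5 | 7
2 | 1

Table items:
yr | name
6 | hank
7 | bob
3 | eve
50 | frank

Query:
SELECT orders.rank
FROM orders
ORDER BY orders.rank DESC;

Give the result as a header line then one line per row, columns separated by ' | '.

After SELECT (4 rows):
orders.rank
5
80
7
1
After ORDER BY (4 rows):
orders.rank
80
7
5
1

== RESULT ==
orders.rank
80
7
5
1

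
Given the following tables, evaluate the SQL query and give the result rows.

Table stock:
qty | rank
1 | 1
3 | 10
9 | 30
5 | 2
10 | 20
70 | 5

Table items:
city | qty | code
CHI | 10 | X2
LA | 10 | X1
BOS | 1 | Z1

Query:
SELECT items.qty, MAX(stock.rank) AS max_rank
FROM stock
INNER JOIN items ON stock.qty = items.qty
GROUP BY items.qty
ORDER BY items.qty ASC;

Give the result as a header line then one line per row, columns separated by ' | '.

== RESULT ==
items.qty | max_rank
1 | 1
10 | 20

Derivation:
After JOIN items (3 rows):
stock.qty | stock.rank | items.city | items.qty | items.code
1 | 1 | BOS | 1 | Z1
10 | 20 | CHI | 10 | X2
10 | 20 | LA | 10 | X1
After GROUP BY (2 rows):
items.qty | max_rank
1 | 1
10 | 20
After ORDER BY (2 rows):
items.qty | max_rank
1 | 1
10 | 20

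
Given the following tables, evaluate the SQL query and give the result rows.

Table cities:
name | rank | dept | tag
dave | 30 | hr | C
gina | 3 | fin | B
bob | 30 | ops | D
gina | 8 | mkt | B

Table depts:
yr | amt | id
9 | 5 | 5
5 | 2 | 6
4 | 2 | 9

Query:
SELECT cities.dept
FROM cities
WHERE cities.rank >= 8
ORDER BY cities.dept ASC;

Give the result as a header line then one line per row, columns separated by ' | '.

== RESULT ==
cities.dept
hr
mkt
ops

Derivation:
After WHERE (3 rows):
cities.name | cities.rank | cities.dept | cities.tag
dave | 30 | hr | C
bob | 30 | ops | D
gina | 8 | mkt | B
After SELECT (3 rows):
cities.dept
hr
ops
mkt
After ORDER BY (3 rows):
cities.dept
hr
mkt
ops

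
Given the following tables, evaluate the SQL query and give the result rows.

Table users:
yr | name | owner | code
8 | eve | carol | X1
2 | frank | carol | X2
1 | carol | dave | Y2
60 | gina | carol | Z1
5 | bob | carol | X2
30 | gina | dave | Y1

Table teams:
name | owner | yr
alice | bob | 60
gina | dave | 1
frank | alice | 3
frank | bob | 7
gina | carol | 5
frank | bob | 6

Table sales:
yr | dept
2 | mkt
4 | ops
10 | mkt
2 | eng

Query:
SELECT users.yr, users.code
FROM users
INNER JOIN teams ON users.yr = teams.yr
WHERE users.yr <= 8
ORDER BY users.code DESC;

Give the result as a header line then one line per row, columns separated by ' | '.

== RESULT ==
users.yr | users.code
1 | Y2
5 | X2

Derivation:
After JOIN teams (3 rows):
users.yr | users.name | users.owner | users.code | teams.name | teams.owner | teams.yr
1 | carol | dave | Y2 | gina | dave | 1
60 | gina | carol | Z1 | alice | bob | 60
5 | bob | carol | X2 | gina | carol | 5
After WHERE (2 rows):
users.yr | users.name | users.owner | users.code | teams.name | teams.owner | teams.yr
1 | carol | dave | Y2 | gina | dave | 1
5 | bob | carol | X2 | gina | carol | 5
After SELECT (2 rows):
users.yr | users.code
1 | Y2
5 | X2
After ORDER BY (2 rows):
users.yr | users.code
1 | Y2
5 | X2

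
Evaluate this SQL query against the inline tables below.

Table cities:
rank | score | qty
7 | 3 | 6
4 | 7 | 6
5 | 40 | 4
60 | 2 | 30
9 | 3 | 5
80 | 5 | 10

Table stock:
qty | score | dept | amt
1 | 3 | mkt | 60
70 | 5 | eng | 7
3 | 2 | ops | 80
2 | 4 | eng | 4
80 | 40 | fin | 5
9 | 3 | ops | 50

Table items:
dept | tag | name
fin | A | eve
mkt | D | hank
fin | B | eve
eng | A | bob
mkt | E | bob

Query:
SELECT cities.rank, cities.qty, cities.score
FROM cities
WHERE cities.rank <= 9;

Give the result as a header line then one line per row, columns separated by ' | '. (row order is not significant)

After WHERE (4 rows):
cities.rank | cities.score | cities.qty
7 | 3 | 6
4 | 7 | 6
5 | 40 | 4
9 | 3 | 5
After SELECT (4 rows):
cities.rank | cities.qty | cities.score
7 | 6 | 3
4 | 6 | 7
5 | 4 | 40
9 | 5 | 3

== RESULT ==
cities.rank | cities.qty | cities.score
7 | 6 | 3
4 | 6 | 7
5 | 4 | 40
9 | 5 | 3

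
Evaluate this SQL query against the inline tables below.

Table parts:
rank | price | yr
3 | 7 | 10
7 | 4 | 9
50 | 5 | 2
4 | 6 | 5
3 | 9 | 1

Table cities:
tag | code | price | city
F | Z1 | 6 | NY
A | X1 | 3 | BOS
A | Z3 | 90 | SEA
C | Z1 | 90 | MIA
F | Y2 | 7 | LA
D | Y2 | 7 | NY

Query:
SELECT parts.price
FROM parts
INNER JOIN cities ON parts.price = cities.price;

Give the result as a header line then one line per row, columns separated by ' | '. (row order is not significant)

== RESULT ==
parts.price
7
7
6

Derivation:
After JOIN cities (3 rows):
parts.rank | parts.price | parts.yr | cities.tag | cities.code | cities.price | cities.city
3 | 7 | 10 | F | Y2 | 7 | LA
3 | 7 | 10 | D | Y2 | 7 | NY
4 | 6 | 5 | F | Z1 | 6 | NY
After SELECT (3 rows):
parts.price
7
7
6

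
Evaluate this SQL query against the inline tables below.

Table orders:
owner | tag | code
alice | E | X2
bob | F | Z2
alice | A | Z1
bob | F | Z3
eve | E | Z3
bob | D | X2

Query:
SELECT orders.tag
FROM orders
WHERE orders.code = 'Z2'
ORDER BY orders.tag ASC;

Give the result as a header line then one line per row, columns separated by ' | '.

== RESULT ==
orders.tag
F

Derivation:
After WHERE (1 rows):
orders.owner | orders.tag | orders.code
bob | F | Z2
After SELECT (1 rows):
orders.tag
F
After ORDER BY (1 rows):
orders.tag
F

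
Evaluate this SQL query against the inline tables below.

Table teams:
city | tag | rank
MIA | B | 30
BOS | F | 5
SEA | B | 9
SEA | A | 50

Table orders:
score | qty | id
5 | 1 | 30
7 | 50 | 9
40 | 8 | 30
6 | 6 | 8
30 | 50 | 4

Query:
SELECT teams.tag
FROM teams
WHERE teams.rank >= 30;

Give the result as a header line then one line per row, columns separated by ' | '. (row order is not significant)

== RESULT ==
teams.tag
B
A

Derivation:
After WHERE (2 rows):
teams.city | teams.tag | teams.rank
MIA | B | 30
SEA | A | 50
After SELECT (2 rows):
teams.tag
B
A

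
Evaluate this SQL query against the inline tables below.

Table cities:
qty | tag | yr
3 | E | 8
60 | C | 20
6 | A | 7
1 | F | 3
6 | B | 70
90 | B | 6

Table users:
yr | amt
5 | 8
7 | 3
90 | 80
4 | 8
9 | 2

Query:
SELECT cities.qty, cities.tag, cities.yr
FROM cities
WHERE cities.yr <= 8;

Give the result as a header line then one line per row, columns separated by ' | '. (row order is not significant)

== RESULT ==
cities.qty | cities.tag | cities.yr
3 | E | 8
6 | A | 7
1 | F | 3
90 | B | 6

Derivation:
After WHERE (4 rows):
cities.qty | cities.tag | cities.yr
3 | E | 8
6 | A | 7
1 | F | 3
90 | B | 6
After SELECT (4 rows):
cities.qty | cities.tag | cities.yr
3 | E | 8
6 | A | 7
1 | F | 3
90 | B | 6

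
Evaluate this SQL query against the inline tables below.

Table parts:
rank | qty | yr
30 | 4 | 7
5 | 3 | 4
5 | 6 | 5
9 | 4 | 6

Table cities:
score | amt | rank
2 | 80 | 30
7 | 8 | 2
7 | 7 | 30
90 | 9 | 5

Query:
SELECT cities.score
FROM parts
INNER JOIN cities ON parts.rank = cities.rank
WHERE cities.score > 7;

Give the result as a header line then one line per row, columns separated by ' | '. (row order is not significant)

== RESULT ==
cities.score
90
90

Derivation:
After JOIN cities (4 rows):
parts.rank | parts.qty | parts.yr | cities.score | cities.amt | cities.rank
30 | 4 | 7 | 2 | 80 | 30
30 | 4 | 7 | 7 | 7 | 30
5 | 3 | 4 | 90 | 9 | 5
5 | 6 | 5 | 90 | 9 | 5
After WHERE (2 rows):
parts.rank | parts.qty | parts.yr | cities.score | cities.amt | cities.rank
5 | 3 | 4 | 90 | 9 | 5
5 | 6 | 5 | 90 | 9 | 5
After SELECT (2 rows):
cities.score
90
90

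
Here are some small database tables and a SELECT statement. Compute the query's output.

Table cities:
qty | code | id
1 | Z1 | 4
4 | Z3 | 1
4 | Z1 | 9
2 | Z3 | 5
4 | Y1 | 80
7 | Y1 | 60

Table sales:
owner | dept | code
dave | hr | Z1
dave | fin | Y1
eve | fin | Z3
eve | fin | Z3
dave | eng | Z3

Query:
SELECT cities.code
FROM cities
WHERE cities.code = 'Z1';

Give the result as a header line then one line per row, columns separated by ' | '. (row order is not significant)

== RESULT ==
cities.code
Z1
Z1

Derivation:
After WHERE (2 rows):
cities.qty | cities.code | cities.id
1 | Z1 | 4
4 | Z1 | 9
After SELECT (2 rows):
cities.code
Z1
Z1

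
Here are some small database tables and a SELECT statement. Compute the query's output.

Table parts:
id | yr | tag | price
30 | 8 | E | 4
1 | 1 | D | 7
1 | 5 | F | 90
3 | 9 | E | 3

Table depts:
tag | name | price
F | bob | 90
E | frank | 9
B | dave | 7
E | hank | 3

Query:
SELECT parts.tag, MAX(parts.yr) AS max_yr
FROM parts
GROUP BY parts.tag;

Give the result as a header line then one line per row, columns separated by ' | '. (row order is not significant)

== RESULT ==
parts.tag | max_yr
E | 9
D | 1
F | 5

Derivation:
After GROUP BY (3 rows):
parts.tag | max_yr
E | 9
D | 1
F | 5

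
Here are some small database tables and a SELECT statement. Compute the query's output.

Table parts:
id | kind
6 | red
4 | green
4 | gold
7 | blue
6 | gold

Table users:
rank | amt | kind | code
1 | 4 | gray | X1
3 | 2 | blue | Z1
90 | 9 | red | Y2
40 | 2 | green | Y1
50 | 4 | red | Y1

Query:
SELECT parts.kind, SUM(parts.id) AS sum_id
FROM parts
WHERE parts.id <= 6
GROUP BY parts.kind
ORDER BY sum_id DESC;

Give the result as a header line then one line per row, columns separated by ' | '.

== RESULT ==
parts.kind | sum_id
gold | 10
red | 6
green | 4

Derivation:
After WHERE (4 rows):
parts.id | parts.kind
6 | red
4 | green
4 | gold
6 | gold
After GROUP BY (3 rows):
parts.kind | sum_id
red | 6
green | 4
gold | 10
After ORDER BY (3 rows):
parts.kind | sum_id
gold | 10
red | 6
green | 4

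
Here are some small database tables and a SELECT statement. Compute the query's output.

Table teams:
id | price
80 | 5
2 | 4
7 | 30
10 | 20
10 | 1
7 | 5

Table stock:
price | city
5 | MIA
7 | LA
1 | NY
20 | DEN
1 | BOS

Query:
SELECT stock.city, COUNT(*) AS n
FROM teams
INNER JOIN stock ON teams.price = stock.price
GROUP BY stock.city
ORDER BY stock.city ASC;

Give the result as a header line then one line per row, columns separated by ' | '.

After JOIN stock (5 rows):
teams.id | teams.price | stock.price | stock.city
80 | 5 | 5 | MIA
10 | 20 | 20 | DEN
10 | 1 | 1 | NY
10 | 1 | 1 | BOS
7 | 5 | 5 | MIA
After GROUP BY (4 rows):
stock.city | n
MIA | 2
DEN | 1
NY | 1
BOS | 1
After ORDER BY (4 rows):
stock.city | n
BOS | 1
DEN | 1
MIA | 2
NY | 1

== RESULT ==
stock.city | n
BOS | 1
DEN | 1
MIA | 2
NY | 1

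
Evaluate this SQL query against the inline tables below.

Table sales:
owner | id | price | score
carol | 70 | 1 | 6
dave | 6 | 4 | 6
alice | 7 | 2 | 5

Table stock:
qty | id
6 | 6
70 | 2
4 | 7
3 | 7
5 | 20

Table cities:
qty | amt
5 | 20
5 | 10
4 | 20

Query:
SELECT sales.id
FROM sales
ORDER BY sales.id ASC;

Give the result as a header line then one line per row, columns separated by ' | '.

== RESULT ==
sales.id
6
7
70

Derivation:
After SELECT (3 rows):
sales.id
70
6
7
After ORDER BY (3 rows):
sales.id
6
7
70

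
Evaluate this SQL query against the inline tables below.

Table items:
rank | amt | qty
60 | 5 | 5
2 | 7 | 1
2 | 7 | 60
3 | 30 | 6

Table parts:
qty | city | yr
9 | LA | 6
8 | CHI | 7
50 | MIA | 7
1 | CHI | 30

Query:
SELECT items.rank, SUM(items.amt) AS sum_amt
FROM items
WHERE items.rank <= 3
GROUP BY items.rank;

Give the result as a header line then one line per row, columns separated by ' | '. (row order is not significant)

After WHERE (3 rows):
items.rank | items.amt | items.qty
2 | 7 | 1
2 | 7 | 60
3 | 30 | 6
After GROUP BY (2 rows):
items.rank | sum_amt
2 | 14
3 | 30

== RESULT ==
items.rank | sum_amt
2 | 14
3 | 30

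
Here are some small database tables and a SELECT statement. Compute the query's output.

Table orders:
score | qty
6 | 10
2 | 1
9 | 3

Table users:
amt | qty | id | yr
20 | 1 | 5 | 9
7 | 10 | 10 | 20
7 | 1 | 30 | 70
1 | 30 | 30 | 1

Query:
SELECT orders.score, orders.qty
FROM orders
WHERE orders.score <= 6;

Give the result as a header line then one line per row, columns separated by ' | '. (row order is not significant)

After WHERE (2 rows):
orders.score | orders.qty
6 | 10
2 | 1
After SELECT (2 rows):
orders.score | orders.qty
6 | 10
2 | 1

== RESULT ==
orders.score | orders.qty
6 | 10
2 | 1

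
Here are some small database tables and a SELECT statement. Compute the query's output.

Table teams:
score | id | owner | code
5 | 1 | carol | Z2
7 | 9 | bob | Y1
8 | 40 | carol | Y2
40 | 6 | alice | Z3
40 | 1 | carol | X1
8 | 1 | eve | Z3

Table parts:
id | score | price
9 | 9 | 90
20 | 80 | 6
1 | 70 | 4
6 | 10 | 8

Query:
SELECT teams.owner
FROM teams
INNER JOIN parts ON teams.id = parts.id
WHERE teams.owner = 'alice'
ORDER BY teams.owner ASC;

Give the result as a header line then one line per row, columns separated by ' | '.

== RESULT ==
teams.owner
alice

Derivation:
After JOIN parts (5 rows):
teams.score | teams.id | teams.owner | teams.code | parts.id | parts.score | parts.price
5 | 1 | carol | Z2 | 1 | 70 | 4
7 | 9 | bob | Y1 | 9 | 9 | 90
40 | 6 | alice | Z3 | 6 | 10 | 8
40 | 1 | carol | X1 | 1 | 70 | 4
8 | 1 | eve | Z3 | 1 | 70 | 4
After WHERE (1 rows):
teams.score | teams.id | teams.owner | teams.code | parts.id | parts.score | parts.price
40 | 6 | alice | Z3 | 6 | 10 | 8
After SELECT (1 rows):
teams.owner
alice
After ORDER BY (1 rows):
teams.owner
alice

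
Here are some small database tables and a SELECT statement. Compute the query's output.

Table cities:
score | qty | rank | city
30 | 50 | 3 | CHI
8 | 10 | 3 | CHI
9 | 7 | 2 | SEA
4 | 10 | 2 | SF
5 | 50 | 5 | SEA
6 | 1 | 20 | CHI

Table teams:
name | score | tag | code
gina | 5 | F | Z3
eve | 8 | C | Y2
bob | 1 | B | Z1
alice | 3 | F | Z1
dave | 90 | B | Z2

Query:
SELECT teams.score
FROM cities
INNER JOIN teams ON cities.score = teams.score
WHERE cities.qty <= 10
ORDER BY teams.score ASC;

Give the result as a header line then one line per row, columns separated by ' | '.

== RESULT ==
teams.score
8

Derivation:
After JOIN teams (2 rows):
cities.score | cities.qty | cities.rank | cities.city | teams.name | teams.score | teams.tag | teams.code
8 | 10 | 3 | CHI | eve | 8 | C | Y2
5 | 50 | 5 | SEA | gina | 5 | F | Z3
After WHERE (1 rows):
cities.score | cities.qty | cities.rank | cities.city | teams.name | teams.score | teams.tag | teams.code
8 | 10 | 3 | CHI | eve | 8 | C | Y2
After SELECT (1 rows):
teams.score
8
After ORDER BY (1 rows):
teams.score
8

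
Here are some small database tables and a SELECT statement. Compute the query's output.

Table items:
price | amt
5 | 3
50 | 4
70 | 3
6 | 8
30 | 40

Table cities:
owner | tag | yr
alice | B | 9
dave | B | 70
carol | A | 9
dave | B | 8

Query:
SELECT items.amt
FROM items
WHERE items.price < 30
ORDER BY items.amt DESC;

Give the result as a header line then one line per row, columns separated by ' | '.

After WHERE (2 rows):
items.price | items.amt
5 | 3
6 | 8
After SELECT (2 rows):
items.amt
3
8
After ORDER BY (2 rows):
items.amt
8
3

== RESULT ==
items.amt
8
3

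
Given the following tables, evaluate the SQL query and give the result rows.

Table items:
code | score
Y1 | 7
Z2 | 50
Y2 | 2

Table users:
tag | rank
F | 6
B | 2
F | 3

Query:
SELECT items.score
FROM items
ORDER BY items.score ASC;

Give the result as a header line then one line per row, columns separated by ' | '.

== RESULT ==
items.score
2
7
50

Derivation:
After SELECT (3 rows):
items.score
7
50
2
After ORDER BY (3 rows):
items.score
2
7
50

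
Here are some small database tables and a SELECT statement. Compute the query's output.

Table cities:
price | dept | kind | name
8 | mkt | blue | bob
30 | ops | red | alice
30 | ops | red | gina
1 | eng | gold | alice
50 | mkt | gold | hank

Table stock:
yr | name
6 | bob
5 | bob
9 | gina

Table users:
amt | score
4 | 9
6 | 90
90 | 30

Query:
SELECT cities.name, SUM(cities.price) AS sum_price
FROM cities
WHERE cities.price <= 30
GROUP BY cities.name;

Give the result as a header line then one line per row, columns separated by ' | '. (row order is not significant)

== RESULT ==
cities.name | sum_price
bob | 8
alice | 31
gina | 30

Derivation:
After WHERE (4 rows):
cities.price | cities.dept | cities.kind | cities.name
8 | mkt | blue | bob
30 | ops | red | alice
30 | ops | red | gina
1 | eng | gold | alice
After GROUP BY (3 rows):
cities.name | sum_price
bob | 8
alice | 31
gina | 30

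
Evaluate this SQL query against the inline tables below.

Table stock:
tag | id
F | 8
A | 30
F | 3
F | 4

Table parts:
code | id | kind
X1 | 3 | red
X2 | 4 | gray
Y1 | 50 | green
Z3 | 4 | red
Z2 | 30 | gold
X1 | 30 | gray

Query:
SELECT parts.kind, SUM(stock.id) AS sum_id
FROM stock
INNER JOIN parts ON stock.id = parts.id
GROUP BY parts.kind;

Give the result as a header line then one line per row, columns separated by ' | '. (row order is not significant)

== RESULT ==
parts.kind | sum_id
gold | 30
gray | 34
red | 7

Derivation:
After JOIN parts (5 rows):
stock.tag | stock.id | parts.code | parts.id | parts.kind
A | 30 | Z2 | 30 | gold
A | 30 | X1 | 30 | gray
F | 3 | X1 | 3 | red
F | 4 | X2 | 4 | gray
F | 4 | Z3 | 4 | red
After GROUP BY (3 rows):
parts.kind | sum_id
gold | 30
gray | 34
red | 7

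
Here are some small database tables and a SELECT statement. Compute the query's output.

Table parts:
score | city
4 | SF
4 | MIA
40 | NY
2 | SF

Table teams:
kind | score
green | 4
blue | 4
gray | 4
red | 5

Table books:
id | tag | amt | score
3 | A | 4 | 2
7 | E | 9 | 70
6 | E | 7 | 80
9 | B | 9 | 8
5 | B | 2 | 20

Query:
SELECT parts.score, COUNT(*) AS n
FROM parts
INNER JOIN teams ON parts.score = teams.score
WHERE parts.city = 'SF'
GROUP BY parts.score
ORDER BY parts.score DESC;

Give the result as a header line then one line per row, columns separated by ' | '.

== RESULT ==
parts.score | n
4 | 3

Derivation:
After JOIN teams (6 rows):
parts.score | parts.city | teams.kind | teams.score
4 | SF | green | 4
4 | SF | blue | 4
4 | SF | gray | 4
4 | MIA | green | 4
4 | MIA | blue | 4
4 | MIA | gray | 4
After WHERE (3 rows):
parts.score | parts.city | teams.kind | teams.score
4 | SF | green | 4
4 | SF | blue | 4
4 | SF | gray | 4
After GROUP BY (1 rows):
parts.score | n
4 | 3
After ORDER BY (1 rows):
parts.score | n
4 | 3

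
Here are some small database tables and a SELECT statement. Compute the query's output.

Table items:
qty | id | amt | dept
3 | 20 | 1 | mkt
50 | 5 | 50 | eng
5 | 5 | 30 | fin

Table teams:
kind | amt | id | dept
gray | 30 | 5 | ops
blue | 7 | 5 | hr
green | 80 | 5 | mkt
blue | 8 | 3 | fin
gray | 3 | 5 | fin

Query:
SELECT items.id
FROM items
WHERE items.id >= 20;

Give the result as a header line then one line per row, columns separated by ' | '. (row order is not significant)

After WHERE (1 rows):
items.qty | items.id | items.amt | items.dept
3 | 20 | 1 | mkt
After SELECT (1 rows):
items.id
20

== RESULT ==
items.id
20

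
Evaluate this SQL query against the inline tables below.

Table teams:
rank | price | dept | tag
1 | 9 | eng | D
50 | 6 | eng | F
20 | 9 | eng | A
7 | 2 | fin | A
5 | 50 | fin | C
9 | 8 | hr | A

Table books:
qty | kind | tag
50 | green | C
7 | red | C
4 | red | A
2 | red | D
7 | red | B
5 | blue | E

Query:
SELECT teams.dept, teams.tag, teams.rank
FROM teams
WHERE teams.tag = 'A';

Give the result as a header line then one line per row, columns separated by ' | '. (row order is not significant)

After WHERE (3 rows):
teams.rank | teams.price | teams.dept | teams.tag
20 | 9 | eng | A
7 | 2 | fin | A
9 | 8 | hr | A
After SELECT (3 rows):
teams.dept | teams.tag | teams.rank
eng | A | 20
fin | A | 7
hr | A | 9

== RESULT ==
teams.dept | teams.tag | teams.rank
eng | A | 20
fin | A | 7
hr | A | 9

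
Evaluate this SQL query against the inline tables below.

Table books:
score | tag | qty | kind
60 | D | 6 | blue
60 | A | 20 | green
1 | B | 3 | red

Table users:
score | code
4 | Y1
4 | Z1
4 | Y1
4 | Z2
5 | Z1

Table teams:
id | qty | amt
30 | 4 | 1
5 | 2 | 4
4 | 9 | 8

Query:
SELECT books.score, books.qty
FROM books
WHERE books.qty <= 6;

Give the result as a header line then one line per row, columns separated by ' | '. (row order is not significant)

== RESULT ==
books.score | books.qty
60 | 6
1 | 3

Derivation:
After WHERE (2 rows):
books.score | books.tag | books.qty | books.kind
60 | D | 6 | blue
1 | B | 3 | red
After SELECT (2 rows):
books.score | books.qty
60 | 6
1 | 3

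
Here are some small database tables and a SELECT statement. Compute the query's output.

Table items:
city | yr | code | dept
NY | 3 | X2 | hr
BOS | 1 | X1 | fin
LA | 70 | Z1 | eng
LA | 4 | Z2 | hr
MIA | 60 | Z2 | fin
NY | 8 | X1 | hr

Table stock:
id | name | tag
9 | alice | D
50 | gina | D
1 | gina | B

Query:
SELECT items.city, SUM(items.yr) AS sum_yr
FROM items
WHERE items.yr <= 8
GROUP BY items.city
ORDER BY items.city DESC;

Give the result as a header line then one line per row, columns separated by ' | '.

After WHERE (4 rows):
items.city | items.yr | items.code | items.dept
NY | 3 | X2 | hr
BOS | 1 | X1 | fin
LA | 4 | Z2 | hr
NY | 8 | X1 | hr
After GROUP BY (3 rows):
items.city | sum_yr
NY | 11
BOS | 1
LA | 4
After ORDER BY (3 rows):
items.city | sum_yr
NY | 11
LA | 4
BOS | 1

== RESULT ==
items.city | sum_yr
NY | 11
LA | 4
BOS | 1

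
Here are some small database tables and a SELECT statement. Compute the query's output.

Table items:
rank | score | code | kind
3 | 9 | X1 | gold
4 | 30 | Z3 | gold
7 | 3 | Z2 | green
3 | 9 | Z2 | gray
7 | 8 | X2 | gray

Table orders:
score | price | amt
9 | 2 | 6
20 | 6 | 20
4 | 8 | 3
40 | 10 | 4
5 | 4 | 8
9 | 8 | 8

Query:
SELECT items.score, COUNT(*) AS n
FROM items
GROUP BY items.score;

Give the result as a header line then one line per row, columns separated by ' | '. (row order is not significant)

After GROUP BY (4 rows):
items.score | n
9 | 2
30 | 1
3 | 1
8 | 1

== RESULT ==
items.score | n
9 | 2
30 | 1
3 | 1
8 | 1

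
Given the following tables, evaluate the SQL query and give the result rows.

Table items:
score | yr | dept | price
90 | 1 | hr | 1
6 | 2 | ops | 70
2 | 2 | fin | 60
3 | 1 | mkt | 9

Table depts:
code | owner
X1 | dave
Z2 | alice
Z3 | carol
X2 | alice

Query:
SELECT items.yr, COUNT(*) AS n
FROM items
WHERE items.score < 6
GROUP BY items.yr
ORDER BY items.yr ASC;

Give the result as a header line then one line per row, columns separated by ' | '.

== RESULT ==
items.yr | n
1 | 1
2 | 1

Derivation:
After WHERE (2 rows):
items.score | items.yr | items.dept | items.price
2 | 2 | fin | 60
3 | 1 | mkt | 9
After GROUP BY (2 rows):
items.yr | n
2 | 1
1 | 1
After ORDER BY (2 rows):
items.yr | n
1 | 1
2 | 1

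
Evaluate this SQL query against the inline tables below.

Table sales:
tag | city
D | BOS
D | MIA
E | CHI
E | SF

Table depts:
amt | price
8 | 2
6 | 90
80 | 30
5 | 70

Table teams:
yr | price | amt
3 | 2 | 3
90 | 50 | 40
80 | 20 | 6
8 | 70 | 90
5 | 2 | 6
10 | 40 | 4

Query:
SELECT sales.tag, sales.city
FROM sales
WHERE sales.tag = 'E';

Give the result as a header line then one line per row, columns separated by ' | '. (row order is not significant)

== RESULT ==
sales.tag | sales.city
E | CHI
E | SF

Derivation:
After WHERE (2 rows):
sales.tag | sales.city
E | CHI
E | SF
After SELECT (2 rows):
sales.tag | sales.city
E | CHI
E | SF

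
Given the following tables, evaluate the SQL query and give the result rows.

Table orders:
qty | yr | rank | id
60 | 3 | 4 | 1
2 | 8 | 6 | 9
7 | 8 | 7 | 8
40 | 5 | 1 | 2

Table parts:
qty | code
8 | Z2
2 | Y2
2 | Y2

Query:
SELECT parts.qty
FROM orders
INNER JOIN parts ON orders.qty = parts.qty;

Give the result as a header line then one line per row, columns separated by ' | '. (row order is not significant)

After JOIN parts (2 rows):
orders.qty | orders.yr | orders.rank | orders.id | parts.qty | parts.code
2 | 8 | 6 | 9 | 2 | Y2
2 | 8 | 6 | 9 | 2 | Y2
After SELECT (2 rows):
parts.qty
2
2

== RESULT ==
parts.qty
2
2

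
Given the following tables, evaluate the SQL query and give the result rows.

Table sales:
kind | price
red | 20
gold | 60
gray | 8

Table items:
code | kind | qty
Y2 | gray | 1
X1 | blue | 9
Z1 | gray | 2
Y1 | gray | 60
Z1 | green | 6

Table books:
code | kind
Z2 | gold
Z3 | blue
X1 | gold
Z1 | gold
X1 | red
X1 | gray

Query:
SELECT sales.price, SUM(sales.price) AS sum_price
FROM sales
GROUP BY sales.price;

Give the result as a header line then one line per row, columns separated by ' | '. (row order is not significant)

After GROUP BY (3 rows):
sales.price | sum_price
20 | 20
60 | 60
8 | 8

== RESULT ==
sales.price | sum_price
20 | 20
60 | 60
8 | 8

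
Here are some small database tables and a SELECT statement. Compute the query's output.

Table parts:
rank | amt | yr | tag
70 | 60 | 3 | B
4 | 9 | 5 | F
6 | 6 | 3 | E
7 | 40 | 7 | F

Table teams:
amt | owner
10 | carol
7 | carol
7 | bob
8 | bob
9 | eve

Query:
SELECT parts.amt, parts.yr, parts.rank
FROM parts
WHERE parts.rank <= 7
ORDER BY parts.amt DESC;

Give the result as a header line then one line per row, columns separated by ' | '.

== RESULT ==
parts.amt | parts.yr | parts.rank
40 | 7 | 7
9 | 5 | 4
6 | 3 | 6

Derivation:
After WHERE (3 rows):
parts.rank | parts.amt | parts.yr | parts.tag
4 | 9 | 5 | F
6 | 6 | 3 | E
7 | 40 | 7 | F
After SELECT (3 rows):
parts.amt | parts.yr | parts.rank
9 | 5 | 4
6 | 3 | 6
40 | 7 | 7
After ORDER BY (3 rows):
parts.amt | parts.yr | parts.rank
40 | 7 | 7
9 | 5 | 4
6 | 3 | 6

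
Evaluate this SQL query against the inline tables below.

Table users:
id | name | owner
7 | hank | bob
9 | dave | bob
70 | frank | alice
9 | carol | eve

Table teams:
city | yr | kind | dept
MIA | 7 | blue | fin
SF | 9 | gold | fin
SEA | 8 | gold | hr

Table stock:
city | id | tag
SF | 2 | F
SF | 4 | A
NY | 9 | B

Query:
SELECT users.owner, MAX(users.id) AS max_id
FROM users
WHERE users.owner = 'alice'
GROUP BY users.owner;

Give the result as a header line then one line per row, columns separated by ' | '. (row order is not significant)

== RESULT ==
users.owner | max_id
alice | 70

Derivation:
After WHERE (1 rows):
users.id | users.name | users.owner
70 | frank | alice
After GROUP BY (1 rows):
users.owner | max_id
alice | 70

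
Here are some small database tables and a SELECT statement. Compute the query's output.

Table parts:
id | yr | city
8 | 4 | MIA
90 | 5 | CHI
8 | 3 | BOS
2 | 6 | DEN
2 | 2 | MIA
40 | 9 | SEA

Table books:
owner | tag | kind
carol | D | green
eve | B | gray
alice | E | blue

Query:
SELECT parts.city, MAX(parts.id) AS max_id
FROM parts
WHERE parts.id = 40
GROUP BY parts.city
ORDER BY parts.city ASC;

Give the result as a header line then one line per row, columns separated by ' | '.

== RESULT ==
parts.city | max_id
SEA | 40

Derivation:
After WHERE (1 rows):
parts.id | parts.yr | parts.city
40 | 9 | SEA
After GROUP BY (1 rows):
parts.city | max_id
SEA | 40
After ORDER BY (1 rows):
parts.city | max_id
SEA | 40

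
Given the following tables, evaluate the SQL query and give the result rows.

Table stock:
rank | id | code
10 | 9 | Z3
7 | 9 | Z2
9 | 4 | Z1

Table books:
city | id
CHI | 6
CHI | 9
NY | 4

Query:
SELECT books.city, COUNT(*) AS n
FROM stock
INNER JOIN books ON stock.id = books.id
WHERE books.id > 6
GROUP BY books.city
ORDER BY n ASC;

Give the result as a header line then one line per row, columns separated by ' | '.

== RESULT ==
books.city | n
CHI | 2

Derivation:
After JOIN books (3 rows):
stock.rank | stock.id | stock.code | books.city | books.id
10 | 9 | Z3 | CHI | 9
7 | 9 | Z2 | CHI | 9
9 | 4 | Z1 | NY | 4
After WHERE (2 rows):
stock.rank | stock.id | stock.code | books.city | books.id
10 | 9 | Z3 | CHI | 9
7 | 9 | Z2 | CHI | 9
After GROUP BY (1 rows):
books.city | n
CHI | 2
After ORDER BY (1 rows):
books.city | n
CHI | 2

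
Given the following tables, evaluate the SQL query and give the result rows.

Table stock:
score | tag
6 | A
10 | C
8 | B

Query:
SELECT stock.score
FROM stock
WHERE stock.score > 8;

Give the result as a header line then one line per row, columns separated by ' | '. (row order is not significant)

After WHERE (1 rows):
stock.score | stock.tag
10 | C
After SELECT (1 rows):
stock.score
10

== RESULT ==
stock.score
10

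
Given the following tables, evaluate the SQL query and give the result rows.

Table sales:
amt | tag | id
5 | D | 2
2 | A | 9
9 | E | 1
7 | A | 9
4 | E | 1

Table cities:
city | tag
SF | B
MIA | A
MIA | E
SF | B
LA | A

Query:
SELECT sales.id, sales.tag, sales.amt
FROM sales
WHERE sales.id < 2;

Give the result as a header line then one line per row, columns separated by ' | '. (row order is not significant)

After WHERE (2 rows):
sales.amt | sales.tag | sales.id
9 | E | 1
4 | E | 1
After SELECT (2 rows):
sales.id | sales.tag | sales.amt
1 | E | 9
1 | E | 4

== RESULT ==
sales.id | sales.tag | sales.amt
1 | E | 9
1 | E | 4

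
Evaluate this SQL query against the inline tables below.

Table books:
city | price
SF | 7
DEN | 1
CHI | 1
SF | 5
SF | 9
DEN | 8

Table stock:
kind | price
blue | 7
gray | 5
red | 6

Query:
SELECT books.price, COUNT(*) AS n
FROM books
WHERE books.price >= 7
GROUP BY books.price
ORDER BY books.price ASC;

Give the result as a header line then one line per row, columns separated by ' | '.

After WHERE (3 rows):
books.city | books.price
SF | 7
SF | 9
DEN | 8
After GROUP BY (3 rows):
books.price | n
7 | 1
9 | 1
8 | 1
After ORDER BY (3 rows):
books.price | n
7 | 1
8 | 1
9 | 1

== RESULT ==
books.price | n
7 | 1
8 | 1
9 | 1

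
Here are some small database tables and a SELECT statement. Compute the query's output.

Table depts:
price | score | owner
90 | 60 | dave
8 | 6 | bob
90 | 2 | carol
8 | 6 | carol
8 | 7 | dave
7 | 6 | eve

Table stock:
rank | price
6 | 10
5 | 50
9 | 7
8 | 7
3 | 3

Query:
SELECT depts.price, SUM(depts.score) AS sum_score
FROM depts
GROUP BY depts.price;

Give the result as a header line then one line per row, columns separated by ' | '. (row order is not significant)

== RESULT ==
depts.price | sum_score
90 | 62
8 | 19
7 | 6

Derivation:
After GROUP BY (3 rows):
depts.price | sum_score
90 | 62
8 | 19
7 | 6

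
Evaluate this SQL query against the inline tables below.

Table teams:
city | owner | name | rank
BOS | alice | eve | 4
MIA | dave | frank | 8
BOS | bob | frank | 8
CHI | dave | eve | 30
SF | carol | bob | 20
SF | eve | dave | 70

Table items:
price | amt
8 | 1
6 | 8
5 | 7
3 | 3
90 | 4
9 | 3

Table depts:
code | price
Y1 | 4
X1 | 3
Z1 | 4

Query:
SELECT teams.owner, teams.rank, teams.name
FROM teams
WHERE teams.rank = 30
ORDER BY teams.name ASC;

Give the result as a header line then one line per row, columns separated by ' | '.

After WHERE (1 rows):
teams.city | teams.owner | teams.name | teams.rank
CHI | dave | eve | 30
After SELECT (1 rows):
teams.owner | teams.rank | teams.name
dave | 30 | eve
After ORDER BY (1 rows):
teams.owner | teams.rank | teams.name
dave | 30 | eve

== RESULT ==
teams.owner | teams.rank | teams.name
dave | 30 | eve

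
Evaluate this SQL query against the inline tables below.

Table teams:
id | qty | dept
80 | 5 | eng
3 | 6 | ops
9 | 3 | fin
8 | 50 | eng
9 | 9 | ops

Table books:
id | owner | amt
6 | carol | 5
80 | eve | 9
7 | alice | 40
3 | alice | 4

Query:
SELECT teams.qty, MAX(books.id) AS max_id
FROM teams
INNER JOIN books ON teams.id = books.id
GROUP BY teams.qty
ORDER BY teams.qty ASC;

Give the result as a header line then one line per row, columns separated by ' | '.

After JOIN books (2 rows):
teams.id | teams.qty | teams.dept | books.id | books.owner | books.amt
80 | 5 | eng | 80 | eve | 9
3 | 6 | ops | 3 | alice | 4
After GROUP BY (2 rows):
teams.qty | max_id
5 | 80
6 | 3
After ORDER BY (2 rows):
teams.qty | max_id
5 | 80
6 | 3

== RESULT ==
teams.qty | max_id
5 | 80
6 | 3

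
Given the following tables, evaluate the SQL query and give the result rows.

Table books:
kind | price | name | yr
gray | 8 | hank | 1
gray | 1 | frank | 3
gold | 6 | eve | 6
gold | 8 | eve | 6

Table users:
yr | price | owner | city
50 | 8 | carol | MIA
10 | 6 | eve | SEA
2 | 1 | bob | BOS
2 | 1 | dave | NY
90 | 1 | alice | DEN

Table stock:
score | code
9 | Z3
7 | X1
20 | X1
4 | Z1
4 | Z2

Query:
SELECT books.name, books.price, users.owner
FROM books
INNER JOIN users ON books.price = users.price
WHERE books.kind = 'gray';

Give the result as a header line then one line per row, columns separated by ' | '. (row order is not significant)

After JOIN users (6 rows):
books.kind | books.price | books.name | books.yr | users.yr | users.price | users.owner | users.city
gray | 8 | hank | 1 | 50 | 8 | carol | MIA
gray | 1 | frank | 3 | 2 | 1 | bob | BOS
gray | 1 | frank | 3 | 2 | 1 | dave | NY
gray | 1 | frank | 3 | 90 | 1 | alice | DEN
gold | 6 | eve | 6 | 10 | 6 | eve | SEA
gold | 8 | eve | 6 | 50 | 8 | carol | MIA
After WHERE (4 rows):
books.kind | books.price | books.name | books.yr | users.yr | users.price | users.owner | users.city
gray | 8 | hank | 1 | 50 | 8 | carol | MIA
gray | 1 | frank | 3 | 2 | 1 | bob | BOS
gray | 1 | frank | 3 | 2 | 1 | dave | NY
gray | 1 | frank | 3 | 90 | 1 | alice | DEN
After SELECT (4 rows):
books.name | books.price | users.owner
hank | 8 | carol
frank | 1 | bob
frank | 1 | dave
frank | 1 | alice

== RESULT ==
books.name | books.price | users.owner
hank | 8 | carol
frank | 1 | bob
frank | 1 | dave
frank | 1 | alice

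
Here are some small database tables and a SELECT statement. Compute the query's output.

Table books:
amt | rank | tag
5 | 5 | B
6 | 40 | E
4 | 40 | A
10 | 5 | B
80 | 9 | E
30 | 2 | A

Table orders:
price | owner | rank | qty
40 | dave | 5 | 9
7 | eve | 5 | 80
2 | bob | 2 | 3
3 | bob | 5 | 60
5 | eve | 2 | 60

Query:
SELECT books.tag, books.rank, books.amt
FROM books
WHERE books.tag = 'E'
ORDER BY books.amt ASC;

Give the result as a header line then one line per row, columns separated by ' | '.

== RESULT ==
books.tag | books.rank | books.amt
E | 40 | 6
E | 9 | 80

Derivation:
After WHERE (2 rows):
books.amt | books.rank | books.tag
6 | 40 | E
80 | 9 | E
After SELECT (2 rows):
books.tag | books.rank | books.amt
E | 40 | 6
E | 9 | 80
After ORDER BY (2 rows):
books.tag | books.rank | books.amt
E | 40 | 6
E | 9 | 80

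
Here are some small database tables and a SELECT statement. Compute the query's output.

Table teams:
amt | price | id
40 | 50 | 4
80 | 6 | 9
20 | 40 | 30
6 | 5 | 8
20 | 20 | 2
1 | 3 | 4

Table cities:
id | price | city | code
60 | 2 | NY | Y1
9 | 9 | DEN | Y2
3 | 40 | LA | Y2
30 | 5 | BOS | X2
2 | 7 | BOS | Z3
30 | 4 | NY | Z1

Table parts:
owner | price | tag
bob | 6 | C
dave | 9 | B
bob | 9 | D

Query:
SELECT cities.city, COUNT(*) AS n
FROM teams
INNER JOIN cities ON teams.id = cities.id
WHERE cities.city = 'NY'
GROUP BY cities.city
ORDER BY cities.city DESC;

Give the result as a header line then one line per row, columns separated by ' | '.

== RESULT ==
cities.city | n
NY | 1

Derivation:
After JOIN cities (4 rows):
teams.amt | teams.price | teams.id | cities.id | cities.price | cities.city | cities.code
80 | 6 | 9 | 9 | 9 | DEN | Y2
20 | 40 | 30 | 30 | 5 | BOS | X2
20 | 40 | 30 | 30 | 4 | NY | Z1
20 | 20 | 2 | 2 | 7 | BOS | Z3
After WHERE (1 rows):
teams.amt | teams.price | teams.id | cities.id | cities.price | cities.city | cities.code
20 | 40 | 30 | 30 | 4 | NY | Z1
After GROUP BY (1 rows):
cities.city | n
NY | 1
After ORDER BY (1 rows):
cities.city | n
NY | 1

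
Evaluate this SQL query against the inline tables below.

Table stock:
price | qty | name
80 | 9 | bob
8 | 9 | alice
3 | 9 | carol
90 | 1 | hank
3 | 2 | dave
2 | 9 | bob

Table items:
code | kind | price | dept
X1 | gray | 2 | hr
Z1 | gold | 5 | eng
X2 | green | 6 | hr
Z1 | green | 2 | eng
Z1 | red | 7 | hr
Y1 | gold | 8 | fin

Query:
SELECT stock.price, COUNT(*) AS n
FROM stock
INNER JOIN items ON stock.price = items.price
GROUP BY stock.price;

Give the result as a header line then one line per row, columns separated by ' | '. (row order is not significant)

== RESULT ==
stock.price | n
8 | 1
2 | 2

Derivation:
After JOIN items (3 rows):
stock.price | stock.qty | stock.name | items.code | items.kind | items.price | items.dept
8 | 9 | alice | Y1 | gold | 8 | fin
2 | 9 | bob | X1 | gray | 2 | hr
2 | 9 | bob | Z1 | green | 2 | eng
After GROUP BY (2 rows):
stock.price | n
8 | 1
2 | 2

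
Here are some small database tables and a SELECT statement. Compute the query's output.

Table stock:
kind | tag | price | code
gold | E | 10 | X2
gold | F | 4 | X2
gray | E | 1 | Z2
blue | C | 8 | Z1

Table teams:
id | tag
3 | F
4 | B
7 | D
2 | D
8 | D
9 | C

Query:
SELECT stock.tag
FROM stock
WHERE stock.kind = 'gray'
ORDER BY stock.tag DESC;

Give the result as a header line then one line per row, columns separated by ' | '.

== RESULT ==
stock.tag
E

Derivation:
After WHERE (1 rows):
stock.kind | stock.tag | stock.price | stock.code
gray | E | 1 | Z2
After SELECT (1 rows):
stock.tag
E
After ORDER BY (1 rows):
stock.tag
E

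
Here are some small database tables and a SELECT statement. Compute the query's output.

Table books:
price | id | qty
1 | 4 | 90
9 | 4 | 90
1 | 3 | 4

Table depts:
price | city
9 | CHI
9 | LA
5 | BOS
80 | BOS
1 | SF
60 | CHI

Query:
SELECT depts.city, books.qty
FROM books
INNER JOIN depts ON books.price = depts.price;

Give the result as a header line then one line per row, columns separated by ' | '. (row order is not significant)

== RESULT ==
depts.city | books.qty
SF | 90
CHI | 90
LA | 90
SF | 4

Derivation:
After JOIN depts (4 rows):
books.price | books.id | books.qty | depts.price | depts.city
1 | 4 | 90 | 1 | SF
9 | 4 | 90 | 9 | CHI
9 | 4 | 90 | 9 | LA
1 | 3 | 4 | 1 | SF
After SELECT (4 rows):
depts.city | books.qty
SF | 90
CHI | 90
LA | 90
SF | 4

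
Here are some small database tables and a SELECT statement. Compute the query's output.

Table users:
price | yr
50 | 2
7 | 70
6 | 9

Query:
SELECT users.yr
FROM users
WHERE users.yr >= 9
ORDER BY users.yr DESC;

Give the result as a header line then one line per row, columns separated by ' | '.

== RESULT ==
users.yr
70
9

Derivation:
After WHERE (2 rows):
users.price | users.yr
7 | 70
6 | 9
After SELECT (2 rows):
users.yr
70
9
After ORDER BY (2 rows):
users.yr
70
9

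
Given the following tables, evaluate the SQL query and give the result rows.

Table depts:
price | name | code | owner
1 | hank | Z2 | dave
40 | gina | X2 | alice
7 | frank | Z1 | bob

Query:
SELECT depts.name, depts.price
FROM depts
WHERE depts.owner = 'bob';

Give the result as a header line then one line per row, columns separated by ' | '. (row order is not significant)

== RESULT ==
depts.name | depts.price
frank | 7

Derivation:
After WHERE (1 rows):
depts.price | depts.name | depts.code | depts.owner
7 | frank | Z1 | bob
After SELECT (1 rows):
depts.name | depts.price
frank | 7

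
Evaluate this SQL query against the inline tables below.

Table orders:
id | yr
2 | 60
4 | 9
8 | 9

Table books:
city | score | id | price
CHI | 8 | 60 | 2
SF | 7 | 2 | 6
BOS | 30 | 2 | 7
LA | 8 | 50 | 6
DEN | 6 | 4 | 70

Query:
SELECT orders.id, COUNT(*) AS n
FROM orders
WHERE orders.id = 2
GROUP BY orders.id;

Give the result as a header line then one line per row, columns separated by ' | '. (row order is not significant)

== RESULT ==
orders.id | n
2 | 1

Derivation:
After WHERE (1 rows):
orders.id | orders.yr
2 | 60
After GROUP BY (1 rows):
orders.id | n
2 | 1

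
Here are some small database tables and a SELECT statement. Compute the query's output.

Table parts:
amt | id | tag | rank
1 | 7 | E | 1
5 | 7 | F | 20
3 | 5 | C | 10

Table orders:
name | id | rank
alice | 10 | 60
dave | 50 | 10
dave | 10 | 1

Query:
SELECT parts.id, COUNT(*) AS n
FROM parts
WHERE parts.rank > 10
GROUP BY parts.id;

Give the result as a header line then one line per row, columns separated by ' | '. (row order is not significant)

After WHERE (1 rows):
parts.amt | parts.id | parts.tag | parts.rank
5 | 7 | F | 20
After GROUP BY (1 rows):
parts.id | n
7 | 1

== RESULT ==
parts.id | n
7 | 1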